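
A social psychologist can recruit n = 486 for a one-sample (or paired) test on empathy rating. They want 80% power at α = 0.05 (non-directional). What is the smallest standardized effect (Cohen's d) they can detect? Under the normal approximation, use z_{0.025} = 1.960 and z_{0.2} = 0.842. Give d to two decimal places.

d_min ≈ 0.13

For a single sample (or paired design) of n = 486: d_min = (z_{α/2} + z_β)/√n.
z-sum = 1.960 + 0.842 = 2.802.
d_min = 2.802 / √486 = 2.802 / 22.045 = 0.127.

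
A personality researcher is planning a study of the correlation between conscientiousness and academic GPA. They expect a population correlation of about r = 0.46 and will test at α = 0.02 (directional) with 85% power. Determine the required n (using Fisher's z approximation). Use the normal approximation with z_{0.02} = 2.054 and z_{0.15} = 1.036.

n = 42

Fisher's z: C = ½·ln((1+r)/(1−r)) = ½·ln(2.7037) = 0.4973.
n = ((z_{α} + z_β)/C)² + 3.
(2.054 + 1.036) / 0.4973 = 3.090 / 0.4973 = 6.214.
n = 6.214² + 3 = 38.61 + 3 = 41.6.
Round up.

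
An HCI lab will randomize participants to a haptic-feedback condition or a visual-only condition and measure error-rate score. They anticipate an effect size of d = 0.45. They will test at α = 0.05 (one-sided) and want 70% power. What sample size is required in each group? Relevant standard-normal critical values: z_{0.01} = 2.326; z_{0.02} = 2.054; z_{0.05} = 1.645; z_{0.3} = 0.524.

n = 47 per group

For two independent groups with equal n: n = 2·((z_{α} + z_β) / d)².
z_{α} + z_β = 1.645 + 0.524 = 2.169.
n = 2 × (2.169 / 0.45)² = 2 × 4.820² = 2 × 23.23 = 46.5.
Round up to the next whole participant.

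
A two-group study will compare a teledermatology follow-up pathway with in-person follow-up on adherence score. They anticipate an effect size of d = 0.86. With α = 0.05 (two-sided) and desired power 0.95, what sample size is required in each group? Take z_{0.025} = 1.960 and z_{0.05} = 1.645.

For two independent groups with equal n: n = 2·((z_{α/2} + z_β) / d)².
z_{α/2} + z_β = 1.960 + 1.645 = 3.605.
n = 2 × (3.605 / 0.86)² = 2 × 4.192² = 2 × 17.57 = 35.1.
Round up to the next whole participant.

n = 36 per group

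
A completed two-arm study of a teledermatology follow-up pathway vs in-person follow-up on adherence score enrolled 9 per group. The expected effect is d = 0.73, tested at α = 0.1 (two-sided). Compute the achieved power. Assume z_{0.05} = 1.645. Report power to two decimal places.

For two equal groups, power = Φ(d·√(n/2) − z_{α/2}).
d·√(n/2) = 0.73 × √(9/2) = 0.73 × 2.121 = 1.549.
z_β = 1.549 − 1.645 = -0.096.
Power = Φ(-0.096) = 0.462.

power ≈ 0.46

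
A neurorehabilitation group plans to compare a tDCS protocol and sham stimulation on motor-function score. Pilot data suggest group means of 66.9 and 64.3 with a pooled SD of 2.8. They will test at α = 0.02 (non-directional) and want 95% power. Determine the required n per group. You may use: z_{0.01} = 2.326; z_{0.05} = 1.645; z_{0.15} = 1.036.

Cohen's d = |M₁ − M₂| / SD_pooled = |66.9 − 64.3| / 2.8 = 2.6 / 2.8 = 0.929.
For two independent groups with equal n: n = 2·((z_{α/2} + z_β) / d)².
z_{α/2} + z_β = 2.326 + 1.645 = 3.971.
n = 2 × (3.971 / 0.929)² = 2 × 4.274² = 2 × 18.27 = 36.5.
Round up to the next whole participant.

n = 37 per group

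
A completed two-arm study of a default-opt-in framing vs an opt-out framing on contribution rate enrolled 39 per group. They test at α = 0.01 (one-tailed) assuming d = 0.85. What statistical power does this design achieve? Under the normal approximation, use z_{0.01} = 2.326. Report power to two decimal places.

power ≈ 0.92

For two equal groups, power = Φ(d·√(n/2) − z_{α}).
d·√(n/2) = 0.85 × √(39/2) = 0.85 × 4.416 = 3.753.
z_β = 3.753 − 2.326 = 1.427.
Power = Φ(1.427) = 0.923.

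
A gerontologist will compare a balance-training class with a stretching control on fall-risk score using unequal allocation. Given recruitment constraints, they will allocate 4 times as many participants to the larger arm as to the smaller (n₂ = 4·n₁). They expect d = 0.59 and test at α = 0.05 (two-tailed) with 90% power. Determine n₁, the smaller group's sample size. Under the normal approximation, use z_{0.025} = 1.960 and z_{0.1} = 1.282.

With allocation ratio k = n₂/n₁ = 4, Var(x̄₁−x̄₂) = σ²(1/n₁ + 1/(k·n₁)) = σ²·(k+1)/(k·n₁).
So n₁ = (1 + 1/k)·((z_{α/2} + z_β)/d)² = 1.250 × (3.242/0.59)².
n₁ = 1.250 × 30.19 = 37.7.
Round up: n₁ = 38, giving n₂ = 4 × 38 = 152.

n₁ = 38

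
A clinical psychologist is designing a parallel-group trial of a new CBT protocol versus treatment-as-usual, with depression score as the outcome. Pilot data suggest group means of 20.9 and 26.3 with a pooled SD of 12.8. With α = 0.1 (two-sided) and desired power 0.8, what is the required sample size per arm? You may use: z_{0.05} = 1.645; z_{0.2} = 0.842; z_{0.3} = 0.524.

n = 70 per group

Cohen's d = |M₁ − M₂| / SD_pooled = |20.9 − 26.3| / 12.8 = 5.4 / 12.8 = 0.422.
For two independent groups with equal n: n = 2·((z_{α/2} + z_β) / d)².
z_{α/2} + z_β = 1.645 + 0.842 = 2.487.
n = 2 × (2.487 / 0.422)² = 2 × 5.893² = 2 × 34.73 = 69.5.
Round up to the next whole participant.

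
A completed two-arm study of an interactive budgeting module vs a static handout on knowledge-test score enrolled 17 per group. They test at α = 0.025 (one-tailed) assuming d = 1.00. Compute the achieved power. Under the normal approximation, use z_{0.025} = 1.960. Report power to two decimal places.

power ≈ 0.83

For two equal groups, power = Φ(d·√(n/2) − z_{α}).
d·√(n/2) = 1.00 × √(17/2) = 1.00 × 2.915 = 2.915.
z_β = 2.915 − 1.960 = 0.955.
Power = Φ(0.955) = 0.830.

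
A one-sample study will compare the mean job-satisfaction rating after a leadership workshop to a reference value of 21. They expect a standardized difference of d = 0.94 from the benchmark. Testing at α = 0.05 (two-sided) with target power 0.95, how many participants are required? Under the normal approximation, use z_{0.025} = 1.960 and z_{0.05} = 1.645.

n = 15

For a one-sample test: n = ((z_{α/2} + z_β) / d)².
z_{α/2} + z_β = 1.960 + 1.645 = 3.605.
n = (3.605 / 0.94)² = 3.835² = 14.71.
Round up.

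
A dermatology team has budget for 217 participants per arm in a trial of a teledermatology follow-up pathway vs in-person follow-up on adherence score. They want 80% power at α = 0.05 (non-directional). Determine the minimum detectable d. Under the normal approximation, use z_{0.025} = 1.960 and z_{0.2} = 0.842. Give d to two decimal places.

For two independent groups of n = 217 each: d_min = (z_{α/2} + z_β)·√(2/n).
z-sum = 1.960 + 0.842 = 2.802.
d_min = 2.802 × √(2/217) = 2.802 × 0.0960 = 0.269.

d_min ≈ 0.27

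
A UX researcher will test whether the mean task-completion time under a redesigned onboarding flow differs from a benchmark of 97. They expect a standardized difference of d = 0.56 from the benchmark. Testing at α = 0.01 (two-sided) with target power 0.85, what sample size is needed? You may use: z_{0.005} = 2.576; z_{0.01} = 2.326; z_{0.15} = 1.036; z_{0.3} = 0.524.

n = 42

For a one-sample test: n = ((z_{α/2} + z_β) / d)².
z_{α/2} + z_β = 2.576 + 1.036 = 3.612.
n = (3.612 / 0.56)² = 6.450² = 41.60.
Round up.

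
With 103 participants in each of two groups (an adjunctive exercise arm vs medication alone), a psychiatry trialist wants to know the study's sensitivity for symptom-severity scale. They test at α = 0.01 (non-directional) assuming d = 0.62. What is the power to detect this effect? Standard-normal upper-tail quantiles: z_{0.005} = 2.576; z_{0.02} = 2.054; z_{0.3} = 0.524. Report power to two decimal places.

power ≈ 0.97

For two equal groups, power = Φ(d·√(n/2) − z_{α/2}).
d·√(n/2) = 0.62 × √(103/2) = 0.62 × 7.176 = 4.449.
z_β = 4.449 − 2.576 = 1.873.
Power = Φ(1.873) = 0.969.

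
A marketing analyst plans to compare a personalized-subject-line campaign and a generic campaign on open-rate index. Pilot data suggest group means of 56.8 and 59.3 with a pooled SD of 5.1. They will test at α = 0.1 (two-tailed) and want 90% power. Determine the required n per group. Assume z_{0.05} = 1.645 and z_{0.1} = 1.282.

Cohen's d = |M₁ − M₂| / SD_pooled = |56.8 − 59.3| / 5.1 = 2.5 / 5.1 = 0.490.
For two independent groups with equal n: n = 2·((z_{α/2} + z_β) / d)².
z_{α/2} + z_β = 1.645 + 1.282 = 2.927.
n = 2 × (2.927 / 0.490)² = 2 × 5.973² = 2 × 35.68 = 71.4.
Round up to the next whole participant.

n = 72 per group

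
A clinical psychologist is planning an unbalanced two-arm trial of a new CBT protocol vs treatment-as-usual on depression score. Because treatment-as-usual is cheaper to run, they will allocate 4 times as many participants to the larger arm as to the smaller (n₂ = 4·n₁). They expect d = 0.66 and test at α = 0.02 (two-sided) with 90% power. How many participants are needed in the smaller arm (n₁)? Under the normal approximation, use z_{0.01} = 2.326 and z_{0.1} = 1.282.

n₁ = 38

With allocation ratio k = n₂/n₁ = 4, Var(x̄₁−x̄₂) = σ²(1/n₁ + 1/(k·n₁)) = σ²·(k+1)/(k·n₁).
So n₁ = (1 + 1/k)·((z_{α/2} + z_β)/d)² = 1.250 × (3.608/0.66)².
n₁ = 1.250 × 29.88 = 37.4.
Round up: n₁ = 38, giving n₂ = 4 × 38 = 152.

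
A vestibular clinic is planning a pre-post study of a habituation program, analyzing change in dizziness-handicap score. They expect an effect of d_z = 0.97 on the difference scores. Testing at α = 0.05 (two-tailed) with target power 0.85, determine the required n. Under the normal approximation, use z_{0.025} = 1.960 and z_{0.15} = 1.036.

For a paired (one-sample on differences) test: n = ((z_{α/2} + z_β) / d)².
z_{α/2} + z_β = 1.960 + 1.036 = 2.996.
n = (2.996 / 0.97)² = 3.089² = 9.54.
Round up.

n = 10 pairs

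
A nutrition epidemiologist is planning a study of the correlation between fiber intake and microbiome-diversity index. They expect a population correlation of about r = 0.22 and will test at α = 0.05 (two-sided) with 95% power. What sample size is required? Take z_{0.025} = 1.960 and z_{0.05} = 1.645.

Fisher's z: C = ½·ln((1+r)/(1−r)) = ½·ln(1.5641) = 0.2237.
n = ((z_{α/2} + z_β)/C)² + 3.
(1.960 + 1.645) / 0.2237 = 3.605 / 0.2237 = 16.115.
n = 16.115² + 3 = 259.70 + 3 = 262.7.
Round up.

n = 263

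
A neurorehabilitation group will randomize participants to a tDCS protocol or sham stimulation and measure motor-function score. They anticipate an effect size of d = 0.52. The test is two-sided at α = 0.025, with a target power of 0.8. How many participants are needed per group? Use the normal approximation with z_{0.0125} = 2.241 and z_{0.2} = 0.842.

n = 71 per group

For two independent groups with equal n: n = 2·((z_{α/2} + z_β) / d)².
z_{α/2} + z_β = 2.241 + 0.842 = 3.083.
n = 2 × (3.083 / 0.52)² = 2 × 5.929² = 2 × 35.15 = 70.3.
Round up to the next whole participant.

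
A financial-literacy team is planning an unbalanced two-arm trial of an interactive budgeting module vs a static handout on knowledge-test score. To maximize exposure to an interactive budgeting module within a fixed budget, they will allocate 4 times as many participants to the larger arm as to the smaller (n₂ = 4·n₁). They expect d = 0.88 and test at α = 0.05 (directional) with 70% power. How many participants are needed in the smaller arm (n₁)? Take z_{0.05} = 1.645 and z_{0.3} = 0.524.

n₁ = 8

With allocation ratio k = n₂/n₁ = 4, Var(x̄₁−x̄₂) = σ²(1/n₁ + 1/(k·n₁)) = σ²·(k+1)/(k·n₁).
So n₁ = (1 + 1/k)·((z_{α} + z_β)/d)² = 1.250 × (2.169/0.88)².
n₁ = 1.250 × 6.08 = 7.6.
Round up: n₁ = 8, giving n₂ = 4 × 8 = 32.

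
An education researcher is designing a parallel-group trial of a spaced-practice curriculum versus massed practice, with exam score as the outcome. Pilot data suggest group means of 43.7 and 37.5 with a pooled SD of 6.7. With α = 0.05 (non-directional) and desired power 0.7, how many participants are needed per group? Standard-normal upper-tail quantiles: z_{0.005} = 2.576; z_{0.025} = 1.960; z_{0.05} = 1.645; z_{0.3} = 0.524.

Cohen's d = |M₁ − M₂| / SD_pooled = |43.7 − 37.5| / 6.7 = 6.2 / 6.7 = 0.925.
For two independent groups with equal n: n = 2·((z_{α/2} + z_β) / d)².
z_{α/2} + z_β = 1.960 + 0.524 = 2.484.
n = 2 × (2.484 / 0.925)² = 2 × 2.685² = 2 × 7.21 = 14.4.
Round up to the next whole participant.

n = 15 per group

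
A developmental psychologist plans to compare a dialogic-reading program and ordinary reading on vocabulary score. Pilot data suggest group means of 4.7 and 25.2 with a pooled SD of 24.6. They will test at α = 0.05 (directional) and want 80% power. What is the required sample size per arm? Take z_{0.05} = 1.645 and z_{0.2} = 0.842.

Cohen's d = |M₁ − M₂| / SD_pooled = |4.7 − 25.2| / 24.6 = 20.5 / 24.6 = 0.833.
For two independent groups with equal n: n = 2·((z_{α} + z_β) / d)².
z_{α} + z_β = 1.645 + 0.842 = 2.487.
n = 2 × (2.487 / 0.833)² = 2 × 2.986² = 2 × 8.91 = 17.8.
Round up to the next whole participant.

n = 18 per group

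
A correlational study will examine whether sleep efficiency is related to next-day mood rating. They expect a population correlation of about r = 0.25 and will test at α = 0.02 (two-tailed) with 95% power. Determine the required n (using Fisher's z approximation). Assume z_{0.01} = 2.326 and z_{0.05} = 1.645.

n = 245

Fisher's z: C = ½·ln((1+r)/(1−r)) = ½·ln(1.6667) = 0.2554.
n = ((z_{α/2} + z_β)/C)² + 3.
(2.326 + 1.645) / 0.2554 = 3.971 / 0.2554 = 15.548.
n = 15.548² + 3 = 241.75 + 3 = 244.7.
Round up.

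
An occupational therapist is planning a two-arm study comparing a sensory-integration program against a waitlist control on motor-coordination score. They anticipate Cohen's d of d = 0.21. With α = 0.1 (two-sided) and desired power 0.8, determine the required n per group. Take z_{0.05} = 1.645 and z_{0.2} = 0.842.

For two independent groups with equal n: n = 2·((z_{α/2} + z_β) / d)².
z_{α/2} + z_β = 1.645 + 0.842 = 2.487.
n = 2 × (2.487 / 0.21)² = 2 × 11.843² = 2 × 140.25 = 280.5.
Round up to the next whole participant.

n = 281 per group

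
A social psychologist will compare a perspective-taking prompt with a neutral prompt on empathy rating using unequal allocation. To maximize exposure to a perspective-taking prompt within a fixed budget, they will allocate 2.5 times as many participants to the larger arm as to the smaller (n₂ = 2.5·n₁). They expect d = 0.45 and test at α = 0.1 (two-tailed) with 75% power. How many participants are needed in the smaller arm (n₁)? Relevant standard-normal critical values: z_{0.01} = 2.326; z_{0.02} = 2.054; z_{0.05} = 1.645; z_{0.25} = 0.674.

With allocation ratio k = n₂/n₁ = 2.5, Var(x̄₁−x̄₂) = σ²(1/n₁ + 1/(k·n₁)) = σ²·(k+1)/(k·n₁).
So n₁ = (1 + 1/k)·((z_{α/2} + z_β)/d)² = 1.400 × (2.319/0.45)².
n₁ = 1.400 × 26.56 = 37.2.
Round up: n₁ = 38, giving n₂ = 2.5 × 38 = 95.

n₁ = 38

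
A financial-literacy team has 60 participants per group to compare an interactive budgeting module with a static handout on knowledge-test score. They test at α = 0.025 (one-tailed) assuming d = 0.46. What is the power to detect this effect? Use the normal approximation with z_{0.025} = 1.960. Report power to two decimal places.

power ≈ 0.71

For two equal groups, power = Φ(d·√(n/2) − z_{α}).
d·√(n/2) = 0.46 × √(60/2) = 0.46 × 5.477 = 2.520.
z_β = 2.520 − 1.960 = 0.560.
Power = Φ(0.560) = 0.712.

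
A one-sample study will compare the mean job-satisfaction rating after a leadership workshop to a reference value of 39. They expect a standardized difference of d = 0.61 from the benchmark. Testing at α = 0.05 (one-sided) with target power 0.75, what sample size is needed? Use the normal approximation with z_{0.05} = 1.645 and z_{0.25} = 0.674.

n = 15

For a one-sample test: n = ((z_{α} + z_β) / d)².
z_{α} + z_β = 1.645 + 0.674 = 2.319.
n = (2.319 / 0.61)² = 3.802² = 14.45.
Round up.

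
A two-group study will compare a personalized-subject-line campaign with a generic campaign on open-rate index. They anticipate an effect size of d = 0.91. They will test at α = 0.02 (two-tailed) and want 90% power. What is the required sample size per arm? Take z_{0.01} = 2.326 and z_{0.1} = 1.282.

For two independent groups with equal n: n = 2·((z_{α/2} + z_β) / d)².
z_{α/2} + z_β = 2.326 + 1.282 = 3.608.
n = 2 × (3.608 / 0.91)² = 2 × 3.965² = 2 × 15.72 = 31.4.
Round up to the next whole participant.

n = 32 per group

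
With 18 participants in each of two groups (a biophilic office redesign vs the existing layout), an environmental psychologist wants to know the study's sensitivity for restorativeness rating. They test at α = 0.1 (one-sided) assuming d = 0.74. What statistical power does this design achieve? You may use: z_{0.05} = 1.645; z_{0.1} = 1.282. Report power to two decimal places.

For two equal groups, power = Φ(d·√(n/2) − z_{α}).
d·√(n/2) = 0.74 × √(18/2) = 0.74 × 3.000 = 2.220.
z_β = 2.220 − 1.282 = 0.938.
Power = Φ(0.938) = 0.826.

power ≈ 0.83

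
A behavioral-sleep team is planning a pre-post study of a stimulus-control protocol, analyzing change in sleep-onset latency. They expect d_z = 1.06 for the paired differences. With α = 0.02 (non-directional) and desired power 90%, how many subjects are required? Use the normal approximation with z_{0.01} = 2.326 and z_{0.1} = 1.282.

For a paired (one-sample on differences) test: n = ((z_{α/2} + z_β) / d)².
z_{α/2} + z_β = 2.326 + 1.282 = 3.608.
n = (3.608 / 1.06)² = 3.404² = 11.59.
Round up.

n = 12 pairs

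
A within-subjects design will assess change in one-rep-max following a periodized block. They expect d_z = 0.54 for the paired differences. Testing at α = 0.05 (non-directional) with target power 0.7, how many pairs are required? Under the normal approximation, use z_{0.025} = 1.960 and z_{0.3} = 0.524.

For a paired (one-sample on differences) test: n = ((z_{α/2} + z_β) / d)².
z_{α/2} + z_β = 1.960 + 0.524 = 2.484.
n = (2.484 / 0.54)² = 4.600² = 21.16.
Round up.

n = 22 pairs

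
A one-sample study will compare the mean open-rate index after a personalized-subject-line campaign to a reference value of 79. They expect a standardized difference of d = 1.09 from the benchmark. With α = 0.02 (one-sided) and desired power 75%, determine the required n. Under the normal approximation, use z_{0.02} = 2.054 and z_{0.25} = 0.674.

For a one-sample test: n = ((z_{α} + z_β) / d)².
z_{α} + z_β = 2.054 + 0.674 = 2.728.
n = (2.728 / 1.09)² = 2.503² = 6.26.
Round up.

n = 7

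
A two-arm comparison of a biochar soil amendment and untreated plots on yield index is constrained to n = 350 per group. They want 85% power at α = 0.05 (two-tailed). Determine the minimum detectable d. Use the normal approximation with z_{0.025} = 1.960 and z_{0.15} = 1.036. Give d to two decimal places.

d_min ≈ 0.23

For two independent groups of n = 350 each: d_min = (z_{α/2} + z_β)·√(2/n).
z-sum = 1.960 + 1.036 = 2.996.
d_min = 2.996 × √(2/350) = 2.996 × 0.0756 = 0.226.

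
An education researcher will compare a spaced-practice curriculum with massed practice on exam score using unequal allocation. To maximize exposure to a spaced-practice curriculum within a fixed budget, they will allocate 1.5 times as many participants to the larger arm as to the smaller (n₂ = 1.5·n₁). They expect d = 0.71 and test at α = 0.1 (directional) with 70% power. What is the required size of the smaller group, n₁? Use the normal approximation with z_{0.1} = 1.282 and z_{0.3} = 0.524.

With allocation ratio k = n₂/n₁ = 1.5, Var(x̄₁−x̄₂) = σ²(1/n₁ + 1/(k·n₁)) = σ²·(k+1)/(k·n₁).
So n₁ = (1 + 1/k)·((z_{α} + z_β)/d)² = 1.667 × (1.806/0.71)².
n₁ = 1.667 × 6.47 = 10.8.
Round up: n₁ = 11, giving n₂ = ⌈1.5 × 11⌉ = ⌈16.5⌉ = 17.

n₁ = 11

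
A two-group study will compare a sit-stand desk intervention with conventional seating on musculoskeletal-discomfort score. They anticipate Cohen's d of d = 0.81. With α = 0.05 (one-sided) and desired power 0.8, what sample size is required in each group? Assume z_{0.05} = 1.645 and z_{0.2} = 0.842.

n = 19 per group

For two independent groups with equal n: n = 2·((z_{α} + z_β) / d)².
z_{α} + z_β = 1.645 + 0.842 = 2.487.
n = 2 × (2.487 / 0.81)² = 2 × 3.070² = 2 × 9.43 = 18.9.
Round up to the next whole participant.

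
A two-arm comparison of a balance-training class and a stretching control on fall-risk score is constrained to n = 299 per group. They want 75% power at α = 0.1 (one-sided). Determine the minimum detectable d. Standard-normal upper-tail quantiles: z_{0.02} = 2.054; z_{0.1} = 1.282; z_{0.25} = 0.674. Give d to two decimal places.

d_min ≈ 0.16

For two independent groups of n = 299 each: d_min = (z_{α} + z_β)·√(2/n).
z-sum = 1.282 + 0.674 = 1.956.
d_min = 1.956 × √(2/299) = 1.956 × 0.0818 = 0.160.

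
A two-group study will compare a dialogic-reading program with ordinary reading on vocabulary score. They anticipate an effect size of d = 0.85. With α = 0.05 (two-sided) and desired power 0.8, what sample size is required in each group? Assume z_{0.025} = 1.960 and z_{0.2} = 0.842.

For two independent groups with equal n: n = 2·((z_{α/2} + z_β) / d)².
z_{α/2} + z_β = 1.960 + 0.842 = 2.802.
n = 2 × (2.802 / 0.85)² = 2 × 3.296² = 2 × 10.87 = 21.7.
Round up to the next whole participant.

n = 22 per group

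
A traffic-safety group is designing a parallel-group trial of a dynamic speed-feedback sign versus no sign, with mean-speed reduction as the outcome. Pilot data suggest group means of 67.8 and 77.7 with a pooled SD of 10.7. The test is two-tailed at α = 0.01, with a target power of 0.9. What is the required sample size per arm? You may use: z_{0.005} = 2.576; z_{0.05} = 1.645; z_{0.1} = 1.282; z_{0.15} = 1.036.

Cohen's d = |M₁ − M₂| / SD_pooled = |67.8 − 77.7| / 10.7 = 9.9 / 10.7 = 0.925.
For two independent groups with equal n: n = 2·((z_{α/2} + z_β) / d)².
z_{α/2} + z_β = 2.576 + 1.282 = 3.858.
n = 2 × (3.858 / 0.925)² = 2 × 4.171² = 2 × 17.40 = 34.8.
Round up to the next whole participant.

n = 35 per group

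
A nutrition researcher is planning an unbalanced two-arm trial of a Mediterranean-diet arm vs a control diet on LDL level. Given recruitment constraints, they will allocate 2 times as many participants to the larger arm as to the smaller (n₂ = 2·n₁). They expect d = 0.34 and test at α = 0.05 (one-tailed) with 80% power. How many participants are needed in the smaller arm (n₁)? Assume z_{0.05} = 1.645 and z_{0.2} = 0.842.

n₁ = 81

With allocation ratio k = n₂/n₁ = 2, Var(x̄₁−x̄₂) = σ²(1/n₁ + 1/(k·n₁)) = σ²·(k+1)/(k·n₁).
So n₁ = (1 + 1/k)·((z_{α} + z_β)/d)² = 1.500 × (2.487/0.34)².
n₁ = 1.500 × 53.50 = 80.3.
Round up: n₁ = 81, giving n₂ = 2 × 81 = 162.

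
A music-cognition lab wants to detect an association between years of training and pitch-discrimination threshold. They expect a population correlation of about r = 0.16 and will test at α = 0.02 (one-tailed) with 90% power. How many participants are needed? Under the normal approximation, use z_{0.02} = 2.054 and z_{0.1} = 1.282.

n = 431

Fisher's z: C = ½·ln((1+r)/(1−r)) = ½·ln(1.3810) = 0.1614.
n = ((z_{α} + z_β)/C)² + 3.
(2.054 + 1.282) / 0.1614 = 3.336 / 0.1614 = 20.669.
n = 20.669² + 3 = 427.21 + 3 = 430.2.
Round up.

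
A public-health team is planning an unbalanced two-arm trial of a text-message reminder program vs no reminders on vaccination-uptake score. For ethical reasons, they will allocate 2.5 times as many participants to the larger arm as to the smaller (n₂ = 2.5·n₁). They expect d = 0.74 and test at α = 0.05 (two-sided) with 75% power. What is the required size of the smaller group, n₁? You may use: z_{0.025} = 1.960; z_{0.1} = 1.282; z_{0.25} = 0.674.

n₁ = 18

With allocation ratio k = n₂/n₁ = 2.5, Var(x̄₁−x̄₂) = σ²(1/n₁ + 1/(k·n₁)) = σ²·(k+1)/(k·n₁).
So n₁ = (1 + 1/k)·((z_{α/2} + z_β)/d)² = 1.400 × (2.634/0.74)².
n₁ = 1.400 × 12.67 = 17.7.
Round up: n₁ = 18, giving n₂ = 2.5 × 18 = 45.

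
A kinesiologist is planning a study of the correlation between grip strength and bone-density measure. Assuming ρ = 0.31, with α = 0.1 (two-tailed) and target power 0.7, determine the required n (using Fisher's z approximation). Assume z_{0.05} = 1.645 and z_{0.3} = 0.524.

n = 49

Fisher's z: C = ½·ln((1+r)/(1−r)) = ½·ln(1.8986) = 0.3205.
n = ((z_{α/2} + z_β)/C)² + 3.
(1.645 + 0.524) / 0.3205 = 2.169 / 0.3205 = 6.768.
n = 6.768² + 3 = 45.80 + 3 = 48.8.
Round up.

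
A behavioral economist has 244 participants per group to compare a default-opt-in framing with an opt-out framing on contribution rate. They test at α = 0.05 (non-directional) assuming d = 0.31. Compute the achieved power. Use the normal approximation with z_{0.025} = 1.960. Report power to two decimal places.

power ≈ 0.93

For two equal groups, power = Φ(d·√(n/2) − z_{α/2}).
d·√(n/2) = 0.31 × √(244/2) = 0.31 × 11.045 = 3.424.
z_β = 3.424 − 1.960 = 1.464.
Power = Φ(1.464) = 0.928.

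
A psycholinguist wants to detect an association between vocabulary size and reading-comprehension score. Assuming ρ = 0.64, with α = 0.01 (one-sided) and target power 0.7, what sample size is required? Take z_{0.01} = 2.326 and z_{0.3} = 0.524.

n = 18

Fisher's z: C = ½·ln((1+r)/(1−r)) = ½·ln(4.5556) = 0.7582.
n = ((z_{α} + z_β)/C)² + 3.
(2.326 + 0.524) / 0.7582 = 2.850 / 0.7582 = 3.759.
n = 3.759² + 3 = 14.13 + 3 = 17.1.
Round up.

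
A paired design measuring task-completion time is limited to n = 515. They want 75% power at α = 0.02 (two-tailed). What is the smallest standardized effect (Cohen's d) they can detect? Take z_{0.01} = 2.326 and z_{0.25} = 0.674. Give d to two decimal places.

For a single sample (or paired design) of n = 515: d_min = (z_{α/2} + z_β)/√n.
z-sum = 2.326 + 0.674 = 3.000.
d_min = 3.000 / √515 = 3.000 / 22.694 = 0.132.

d_min ≈ 0.13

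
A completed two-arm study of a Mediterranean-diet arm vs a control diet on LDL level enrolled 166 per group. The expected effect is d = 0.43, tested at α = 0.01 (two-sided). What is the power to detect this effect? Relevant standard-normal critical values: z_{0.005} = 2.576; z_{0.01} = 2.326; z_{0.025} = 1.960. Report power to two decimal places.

For two equal groups, power = Φ(d·√(n/2) − z_{α/2}).
d·√(n/2) = 0.43 × √(166/2) = 0.43 × 9.110 = 3.917.
z_β = 3.917 − 2.576 = 1.341.
Power = Φ(1.341) = 0.910.

power ≈ 0.91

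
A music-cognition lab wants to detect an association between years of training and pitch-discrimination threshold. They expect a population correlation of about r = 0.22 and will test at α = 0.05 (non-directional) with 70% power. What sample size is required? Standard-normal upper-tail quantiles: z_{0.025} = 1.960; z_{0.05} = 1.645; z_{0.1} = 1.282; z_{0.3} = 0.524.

Fisher's z: C = ½·ln((1+r)/(1−r)) = ½·ln(1.5641) = 0.2237.
n = ((z_{α/2} + z_β)/C)² + 3.
(1.960 + 0.524) / 0.2237 = 2.484 / 0.2237 = 11.104.
n = 11.104² + 3 = 123.30 + 3 = 126.3.
Round up.

n = 127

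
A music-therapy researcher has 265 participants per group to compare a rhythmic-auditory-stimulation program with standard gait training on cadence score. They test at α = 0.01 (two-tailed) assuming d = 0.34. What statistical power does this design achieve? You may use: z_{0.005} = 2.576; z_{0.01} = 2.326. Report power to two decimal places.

For two equal groups, power = Φ(d·√(n/2) − z_{α/2}).
d·√(n/2) = 0.34 × √(265/2) = 0.34 × 11.511 = 3.914.
z_β = 3.914 − 2.576 = 1.338.
Power = Φ(1.338) = 0.910.

power ≈ 0.91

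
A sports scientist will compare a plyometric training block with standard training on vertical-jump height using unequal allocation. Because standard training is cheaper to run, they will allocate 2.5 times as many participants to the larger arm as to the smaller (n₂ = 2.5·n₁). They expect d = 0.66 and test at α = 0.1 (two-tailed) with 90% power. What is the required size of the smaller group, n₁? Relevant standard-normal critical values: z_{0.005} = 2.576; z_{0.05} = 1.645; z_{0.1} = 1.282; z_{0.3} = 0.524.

n₁ = 28

With allocation ratio k = n₂/n₁ = 2.5, Var(x̄₁−x̄₂) = σ²(1/n₁ + 1/(k·n₁)) = σ²·(k+1)/(k·n₁).
So n₁ = (1 + 1/k)·((z_{α/2} + z_β)/d)² = 1.400 × (2.927/0.66)².
n₁ = 1.400 × 19.67 = 27.5.
Round up: n₁ = 28, giving n₂ = 2.5 × 28 = 70.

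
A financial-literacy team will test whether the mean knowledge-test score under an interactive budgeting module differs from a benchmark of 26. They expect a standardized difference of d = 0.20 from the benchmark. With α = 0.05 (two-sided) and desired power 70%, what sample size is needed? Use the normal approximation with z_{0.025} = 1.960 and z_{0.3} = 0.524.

n = 155

For a one-sample test: n = ((z_{α/2} + z_β) / d)².
z_{α/2} + z_β = 1.960 + 0.524 = 2.484.
n = (2.484 / 0.20)² = 12.420² = 154.26.
Round up.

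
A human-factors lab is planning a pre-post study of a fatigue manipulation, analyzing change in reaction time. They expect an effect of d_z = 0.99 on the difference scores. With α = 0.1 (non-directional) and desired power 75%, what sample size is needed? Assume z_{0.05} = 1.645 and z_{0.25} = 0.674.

For a paired (one-sample on differences) test: n = ((z_{α/2} + z_β) / d)².
z_{α/2} + z_β = 1.645 + 0.674 = 2.319.
n = (2.319 / 0.99)² = 2.342² = 5.49.
Round up.

n = 6 pairs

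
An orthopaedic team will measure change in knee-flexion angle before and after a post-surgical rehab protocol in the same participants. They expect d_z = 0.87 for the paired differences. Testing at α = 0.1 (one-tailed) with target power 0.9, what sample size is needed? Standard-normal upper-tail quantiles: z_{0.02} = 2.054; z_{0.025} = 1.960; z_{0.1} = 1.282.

n = 9 pairs

For a paired (one-sample on differences) test: n = ((z_{α} + z_β) / d)².
z_{α} + z_β = 1.282 + 1.282 = 2.564.
n = (2.564 / 0.87)² = 2.947² = 8.69.
Round up.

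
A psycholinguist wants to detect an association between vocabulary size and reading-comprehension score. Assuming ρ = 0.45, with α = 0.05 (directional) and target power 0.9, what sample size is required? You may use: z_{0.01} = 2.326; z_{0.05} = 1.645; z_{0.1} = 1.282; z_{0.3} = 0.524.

Fisher's z: C = ½·ln((1+r)/(1−r)) = ½·ln(2.6364) = 0.4847.
n = ((z_{α} + z_β)/C)² + 3.
(1.645 + 1.282) / 0.4847 = 2.927 / 0.4847 = 6.039.
n = 6.039² + 3 = 36.47 + 3 = 39.5.
Round up.

n = 40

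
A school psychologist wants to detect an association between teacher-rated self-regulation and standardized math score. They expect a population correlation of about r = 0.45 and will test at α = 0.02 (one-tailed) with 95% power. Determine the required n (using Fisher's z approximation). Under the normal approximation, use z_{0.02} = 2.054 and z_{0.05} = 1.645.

Fisher's z: C = ½·ln((1+r)/(1−r)) = ½·ln(2.6364) = 0.4847.
n = ((z_{α} + z_β)/C)² + 3.
(2.054 + 1.645) / 0.4847 = 3.699 / 0.4847 = 7.632.
n = 7.632² + 3 = 58.24 + 3 = 61.2.
Round up.

n = 62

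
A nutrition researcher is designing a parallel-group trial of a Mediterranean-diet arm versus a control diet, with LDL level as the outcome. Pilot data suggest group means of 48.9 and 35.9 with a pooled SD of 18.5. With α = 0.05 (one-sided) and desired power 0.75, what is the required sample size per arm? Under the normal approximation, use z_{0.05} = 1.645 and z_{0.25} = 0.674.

n = 22 per group

Cohen's d = |M₁ − M₂| / SD_pooled = |48.9 − 35.9| / 18.5 = 13.0 / 18.5 = 0.703.
For two independent groups with equal n: n = 2·((z_{α} + z_β) / d)².
z_{α} + z_β = 1.645 + 0.674 = 2.319.
n = 2 × (2.319 / 0.703)² = 2 × 3.299² = 2 × 10.88 = 21.8.
Round up to the next whole participant.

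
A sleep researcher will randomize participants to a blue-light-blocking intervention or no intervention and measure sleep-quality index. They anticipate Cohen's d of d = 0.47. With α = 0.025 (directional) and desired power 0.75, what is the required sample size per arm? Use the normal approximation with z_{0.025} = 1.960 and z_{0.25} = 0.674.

For two independent groups with equal n: n = 2·((z_{α} + z_β) / d)².
z_{α} + z_β = 1.960 + 0.674 = 2.634.
n = 2 × (2.634 / 0.47)² = 2 × 5.604² = 2 × 31.41 = 62.8.
Round up to the next whole participant.

n = 63 per group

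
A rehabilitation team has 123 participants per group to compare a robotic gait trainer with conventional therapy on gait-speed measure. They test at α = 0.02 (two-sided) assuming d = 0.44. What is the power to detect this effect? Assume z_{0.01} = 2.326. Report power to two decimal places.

power ≈ 0.87

For two equal groups, power = Φ(d·√(n/2) − z_{α/2}).
d·√(n/2) = 0.44 × √(123/2) = 0.44 × 7.842 = 3.451.
z_β = 3.451 − 2.326 = 1.125.
Power = Φ(1.125) = 0.870.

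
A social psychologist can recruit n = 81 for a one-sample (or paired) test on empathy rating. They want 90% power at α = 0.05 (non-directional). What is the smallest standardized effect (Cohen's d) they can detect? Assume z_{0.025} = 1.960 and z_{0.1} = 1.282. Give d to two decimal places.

For a single sample (or paired design) of n = 81: d_min = (z_{α/2} + z_β)/√n.
z-sum = 1.960 + 1.282 = 3.242.
d_min = 3.242 / √81 = 3.242 / 9.000 = 0.360.

d_min ≈ 0.36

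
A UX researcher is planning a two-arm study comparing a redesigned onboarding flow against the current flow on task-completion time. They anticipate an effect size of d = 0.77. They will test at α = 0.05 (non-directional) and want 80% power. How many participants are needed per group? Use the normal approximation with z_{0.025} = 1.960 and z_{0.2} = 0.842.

n = 27 per group

For two independent groups with equal n: n = 2·((z_{α/2} + z_β) / d)².
z_{α/2} + z_β = 1.960 + 0.842 = 2.802.
n = 2 × (2.802 / 0.77)² = 2 × 3.639² = 2 × 13.24 = 26.5.
Round up to the next whole participant.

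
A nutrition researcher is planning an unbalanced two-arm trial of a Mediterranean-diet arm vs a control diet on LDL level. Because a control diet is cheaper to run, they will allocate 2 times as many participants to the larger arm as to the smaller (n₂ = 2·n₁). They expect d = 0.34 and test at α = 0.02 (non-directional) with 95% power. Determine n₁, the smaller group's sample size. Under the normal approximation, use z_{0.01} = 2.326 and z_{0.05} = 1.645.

n₁ = 205

With allocation ratio k = n₂/n₁ = 2, Var(x̄₁−x̄₂) = σ²(1/n₁ + 1/(k·n₁)) = σ²·(k+1)/(k·n₁).
So n₁ = (1 + 1/k)·((z_{α/2} + z_β)/d)² = 1.500 × (3.971/0.34)².
n₁ = 1.500 × 136.41 = 204.6.
Round up: n₁ = 205, giving n₂ = 2 × 205 = 410.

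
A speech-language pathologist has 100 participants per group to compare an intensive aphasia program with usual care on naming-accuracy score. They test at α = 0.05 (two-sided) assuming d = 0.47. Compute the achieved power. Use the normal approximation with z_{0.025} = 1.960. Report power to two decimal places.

For two equal groups, power = Φ(d·√(n/2) − z_{α/2}).
d·√(n/2) = 0.47 × √(100/2) = 0.47 × 7.071 = 3.323.
z_β = 3.323 − 1.960 = 1.363.
Power = Φ(1.363) = 0.914.

power ≈ 0.91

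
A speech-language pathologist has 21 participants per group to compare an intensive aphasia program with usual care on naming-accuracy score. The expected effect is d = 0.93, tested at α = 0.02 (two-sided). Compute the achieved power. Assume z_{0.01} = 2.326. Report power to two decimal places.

For two equal groups, power = Φ(d·√(n/2) − z_{α/2}).
d·√(n/2) = 0.93 × √(21/2) = 0.93 × 3.240 = 3.014.
z_β = 3.014 − 2.326 = 0.688.
Power = Φ(0.688) = 0.754.

power ≈ 0.75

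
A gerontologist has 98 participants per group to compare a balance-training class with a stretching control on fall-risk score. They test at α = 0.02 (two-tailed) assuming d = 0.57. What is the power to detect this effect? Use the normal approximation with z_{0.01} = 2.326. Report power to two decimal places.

For two equal groups, power = Φ(d·√(n/2) − z_{α/2}).
d·√(n/2) = 0.57 × √(98/2) = 0.57 × 7.000 = 3.990.
z_β = 3.990 − 2.326 = 1.664.
Power = Φ(1.664) = 0.952.

power ≈ 0.95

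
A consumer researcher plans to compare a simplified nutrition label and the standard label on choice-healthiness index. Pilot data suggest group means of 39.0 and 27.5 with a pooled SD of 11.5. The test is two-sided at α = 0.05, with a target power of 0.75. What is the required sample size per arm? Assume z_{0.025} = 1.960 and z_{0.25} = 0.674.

n = 14 per group

Cohen's d = |M₁ − M₂| / SD_pooled = |39.0 − 27.5| / 11.5 = 11.5 / 11.5 = 1.000.
For two independent groups with equal n: n = 2·((z_{α/2} + z_β) / d)².
z_{α/2} + z_β = 1.960 + 0.674 = 2.634.
n = 2 × (2.634 / 1.000)² = 2 × 2.634² = 2 × 6.94 = 13.9.
Round up to the next whole participant.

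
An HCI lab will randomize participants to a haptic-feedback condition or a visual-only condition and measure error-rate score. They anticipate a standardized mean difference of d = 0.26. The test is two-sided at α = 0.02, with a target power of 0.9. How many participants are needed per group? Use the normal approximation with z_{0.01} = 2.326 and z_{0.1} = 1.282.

n = 386 per group

For two independent groups with equal n: n = 2·((z_{α/2} + z_β) / d)².
z_{α/2} + z_β = 2.326 + 1.282 = 3.608.
n = 2 × (3.608 / 0.26)² = 2 × 13.877² = 2 × 192.57 = 385.1.
Round up to the next whole participant.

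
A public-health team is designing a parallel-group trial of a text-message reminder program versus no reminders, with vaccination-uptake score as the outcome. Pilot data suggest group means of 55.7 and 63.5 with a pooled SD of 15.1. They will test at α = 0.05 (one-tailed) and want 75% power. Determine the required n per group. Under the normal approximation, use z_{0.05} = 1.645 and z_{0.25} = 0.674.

n = 41 per group

Cohen's d = |M₁ − M₂| / SD_pooled = |55.7 − 63.5| / 15.1 = 7.8 / 15.1 = 0.517.
For two independent groups with equal n: n = 2·((z_{α} + z_β) / d)².
z_{α} + z_β = 1.645 + 0.674 = 2.319.
n = 2 × (2.319 / 0.517)² = 2 × 4.485² = 2 × 20.12 = 40.2.
Round up to the next whole participant.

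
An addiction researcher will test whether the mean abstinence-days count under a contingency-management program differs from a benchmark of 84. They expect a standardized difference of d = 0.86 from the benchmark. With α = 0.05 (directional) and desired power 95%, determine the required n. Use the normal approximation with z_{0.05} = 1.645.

For a one-sample test: n = ((z_{α} + z_β) / d)².
z_{α} + z_β = 1.645 + 1.645 = 3.290.
n = (3.290 / 0.86)² = 3.826² = 14.64.
Round up.

n = 15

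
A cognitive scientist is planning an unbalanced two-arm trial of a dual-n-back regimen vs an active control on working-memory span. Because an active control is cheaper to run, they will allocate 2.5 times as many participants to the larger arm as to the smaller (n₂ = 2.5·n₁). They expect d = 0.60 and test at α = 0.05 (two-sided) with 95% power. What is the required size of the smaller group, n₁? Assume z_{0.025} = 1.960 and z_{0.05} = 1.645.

n₁ = 51

With allocation ratio k = n₂/n₁ = 2.5, Var(x̄₁−x̄₂) = σ²(1/n₁ + 1/(k·n₁)) = σ²·(k+1)/(k·n₁).
So n₁ = (1 + 1/k)·((z_{α/2} + z_β)/d)² = 1.400 × (3.605/0.60)².
n₁ = 1.400 × 36.10 = 50.5.
Round up: n₁ = 51, giving n₂ = ⌈2.5 × 51⌉ = ⌈127.5⌉ = 128.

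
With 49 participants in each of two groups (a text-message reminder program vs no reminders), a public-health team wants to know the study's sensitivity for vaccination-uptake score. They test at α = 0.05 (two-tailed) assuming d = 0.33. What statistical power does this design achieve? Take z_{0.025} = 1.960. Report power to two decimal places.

For two equal groups, power = Φ(d·√(n/2) − z_{α/2}).
d·√(n/2) = 0.33 × √(49/2) = 0.33 × 4.950 = 1.633.
z_β = 1.633 − 1.960 = -0.327.
Power = Φ(-0.327) = 0.372.

power ≈ 0.37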